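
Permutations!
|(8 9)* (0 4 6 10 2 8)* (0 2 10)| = 3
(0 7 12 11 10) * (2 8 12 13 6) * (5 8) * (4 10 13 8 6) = [7, 1, 5, 3, 10, 6, 2, 8, 12, 9, 0, 13, 11, 4] = (0 7 8 12 11 13 4 10)(2 5 6)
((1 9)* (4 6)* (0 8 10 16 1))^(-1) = (0 9 1 16 10 8)(4 6) = [9, 16, 2, 3, 6, 5, 4, 7, 0, 1, 8, 11, 12, 13, 14, 15, 10]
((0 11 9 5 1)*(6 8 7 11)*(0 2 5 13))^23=(0 8 11 13 6 7 9)(1 5 2)=[8, 5, 1, 3, 4, 2, 7, 9, 11, 0, 10, 13, 12, 6]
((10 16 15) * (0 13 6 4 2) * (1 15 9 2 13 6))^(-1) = (0 2 9 16 10 15 1 13 4 6) = [2, 13, 9, 3, 6, 5, 0, 7, 8, 16, 15, 11, 12, 4, 14, 1, 10]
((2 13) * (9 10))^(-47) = (2 13)(9 10) = [0, 1, 13, 3, 4, 5, 6, 7, 8, 10, 9, 11, 12, 2]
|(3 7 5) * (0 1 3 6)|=6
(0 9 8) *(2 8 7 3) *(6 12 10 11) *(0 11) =[9, 1, 8, 2, 4, 5, 12, 3, 11, 7, 0, 6, 10] =(0 9 7 3 2 8 11 6 12 10)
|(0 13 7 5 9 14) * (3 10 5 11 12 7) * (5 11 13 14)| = 6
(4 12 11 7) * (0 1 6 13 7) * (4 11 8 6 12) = (0 1 12 8 6 13 7 11) = [1, 12, 2, 3, 4, 5, 13, 11, 6, 9, 10, 0, 8, 7]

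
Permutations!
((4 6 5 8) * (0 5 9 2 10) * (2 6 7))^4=(0 7 5 2 8 10 4)=[7, 1, 8, 3, 0, 2, 6, 5, 10, 9, 4]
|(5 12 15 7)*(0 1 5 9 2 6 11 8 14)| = 12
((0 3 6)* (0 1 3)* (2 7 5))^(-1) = (1 6 3)(2 5 7) = [0, 6, 5, 1, 4, 7, 3, 2]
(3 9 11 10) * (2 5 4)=(2 5 4)(3 9 11 10)=[0, 1, 5, 9, 2, 4, 6, 7, 8, 11, 3, 10]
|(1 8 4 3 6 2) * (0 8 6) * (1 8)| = 7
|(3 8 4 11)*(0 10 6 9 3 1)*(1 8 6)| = |(0 10 1)(3 6 9)(4 11 8)| = 3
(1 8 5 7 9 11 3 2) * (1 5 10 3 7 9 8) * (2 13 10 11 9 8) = (2 5 8 11 7)(3 13 10) = [0, 1, 5, 13, 4, 8, 6, 2, 11, 9, 3, 7, 12, 10]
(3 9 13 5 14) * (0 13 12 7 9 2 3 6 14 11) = (0 13 5 11)(2 3)(6 14)(7 9 12) = [13, 1, 3, 2, 4, 11, 14, 9, 8, 12, 10, 0, 7, 5, 6]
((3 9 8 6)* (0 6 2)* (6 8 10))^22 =(0 8 2)(3 10)(6 9) =[8, 1, 0, 10, 4, 5, 9, 7, 2, 6, 3]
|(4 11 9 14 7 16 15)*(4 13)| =|(4 11 9 14 7 16 15 13)| =8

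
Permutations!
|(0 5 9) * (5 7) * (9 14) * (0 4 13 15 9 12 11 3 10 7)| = |(3 10 7 5 14 12 11)(4 13 15 9)| = 28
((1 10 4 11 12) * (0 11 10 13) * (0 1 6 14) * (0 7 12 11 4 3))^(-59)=(0 4 10 3)(1 13)(6 14 7 12)=[4, 13, 2, 0, 10, 5, 14, 12, 8, 9, 3, 11, 6, 1, 7]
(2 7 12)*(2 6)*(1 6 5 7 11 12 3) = (1 6 2 11 12 5 7 3) = [0, 6, 11, 1, 4, 7, 2, 3, 8, 9, 10, 12, 5]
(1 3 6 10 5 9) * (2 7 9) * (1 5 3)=(2 7 9 5)(3 6 10)=[0, 1, 7, 6, 4, 2, 10, 9, 8, 5, 3]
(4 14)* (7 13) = (4 14)(7 13) = [0, 1, 2, 3, 14, 5, 6, 13, 8, 9, 10, 11, 12, 7, 4]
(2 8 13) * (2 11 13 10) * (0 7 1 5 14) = [7, 5, 8, 3, 4, 14, 6, 1, 10, 9, 2, 13, 12, 11, 0] = (0 7 1 5 14)(2 8 10)(11 13)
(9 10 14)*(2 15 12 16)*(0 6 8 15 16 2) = (0 6 8 15 12 2 16)(9 10 14) = [6, 1, 16, 3, 4, 5, 8, 7, 15, 10, 14, 11, 2, 13, 9, 12, 0]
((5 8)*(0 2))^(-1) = (0 2)(5 8) = [2, 1, 0, 3, 4, 8, 6, 7, 5]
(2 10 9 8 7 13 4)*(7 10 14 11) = [0, 1, 14, 3, 2, 5, 6, 13, 10, 8, 9, 7, 12, 4, 11] = (2 14 11 7 13 4)(8 10 9)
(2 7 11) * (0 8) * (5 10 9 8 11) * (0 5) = (0 11 2 7)(5 10 9 8) = [11, 1, 7, 3, 4, 10, 6, 0, 5, 8, 9, 2]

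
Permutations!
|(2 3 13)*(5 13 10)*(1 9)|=|(1 9)(2 3 10 5 13)|=10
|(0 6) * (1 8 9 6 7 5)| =7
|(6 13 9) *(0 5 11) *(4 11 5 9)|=|(0 9 6 13 4 11)|=6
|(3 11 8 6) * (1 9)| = 4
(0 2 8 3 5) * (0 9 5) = (0 2 8 3)(5 9) = [2, 1, 8, 0, 4, 9, 6, 7, 3, 5]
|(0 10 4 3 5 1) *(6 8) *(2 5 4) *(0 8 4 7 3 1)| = 4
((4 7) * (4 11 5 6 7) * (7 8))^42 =(5 8 11 6 7) =[0, 1, 2, 3, 4, 8, 7, 5, 11, 9, 10, 6]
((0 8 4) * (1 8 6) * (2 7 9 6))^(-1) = (0 4 8 1 6 9 7 2) = [4, 6, 0, 3, 8, 5, 9, 2, 1, 7]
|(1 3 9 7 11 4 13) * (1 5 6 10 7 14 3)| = |(3 9 14)(4 13 5 6 10 7 11)| = 21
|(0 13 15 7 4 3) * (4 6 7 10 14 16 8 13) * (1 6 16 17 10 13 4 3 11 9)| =|(0 3)(1 6 7 16 8 4 11 9)(10 14 17)(13 15)| =24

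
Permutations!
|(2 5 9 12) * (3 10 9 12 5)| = |(2 3 10 9 5 12)| = 6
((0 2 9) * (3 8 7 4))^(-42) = [0, 1, 2, 7, 8, 5, 6, 3, 4, 9] = (9)(3 7)(4 8)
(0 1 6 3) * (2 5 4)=(0 1 6 3)(2 5 4)=[1, 6, 5, 0, 2, 4, 3]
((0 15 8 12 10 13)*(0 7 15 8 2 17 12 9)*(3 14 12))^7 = [8, 1, 7, 2, 4, 5, 6, 10, 9, 0, 14, 11, 3, 12, 17, 13, 16, 15] = (0 8 9)(2 7 10 14 17 15 13 12 3)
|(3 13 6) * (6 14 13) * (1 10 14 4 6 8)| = |(1 10 14 13 4 6 3 8)| = 8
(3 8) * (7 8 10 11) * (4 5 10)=(3 4 5 10 11 7 8)=[0, 1, 2, 4, 5, 10, 6, 8, 3, 9, 11, 7]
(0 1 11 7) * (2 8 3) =[1, 11, 8, 2, 4, 5, 6, 0, 3, 9, 10, 7] =(0 1 11 7)(2 8 3)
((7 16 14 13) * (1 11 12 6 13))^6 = (1 16 13 12)(6 11 14 7) = [0, 16, 2, 3, 4, 5, 11, 6, 8, 9, 10, 14, 1, 12, 7, 15, 13]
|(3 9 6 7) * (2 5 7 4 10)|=|(2 5 7 3 9 6 4 10)|=8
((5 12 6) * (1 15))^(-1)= (1 15)(5 6 12)= [0, 15, 2, 3, 4, 6, 12, 7, 8, 9, 10, 11, 5, 13, 14, 1]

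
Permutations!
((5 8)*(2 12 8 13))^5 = (13) = [0, 1, 2, 3, 4, 5, 6, 7, 8, 9, 10, 11, 12, 13]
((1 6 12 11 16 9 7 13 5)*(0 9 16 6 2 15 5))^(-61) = (16)(0 13 7 9)(1 5 15 2)(6 11 12) = [13, 5, 1, 3, 4, 15, 11, 9, 8, 0, 10, 12, 6, 7, 14, 2, 16]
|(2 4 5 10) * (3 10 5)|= |(2 4 3 10)|= 4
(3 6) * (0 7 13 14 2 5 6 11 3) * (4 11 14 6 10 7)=[4, 1, 5, 14, 11, 10, 0, 13, 8, 9, 7, 3, 12, 6, 2]=(0 4 11 3 14 2 5 10 7 13 6)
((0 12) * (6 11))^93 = (0 12)(6 11) = [12, 1, 2, 3, 4, 5, 11, 7, 8, 9, 10, 6, 0]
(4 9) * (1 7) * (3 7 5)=(1 5 3 7)(4 9)=[0, 5, 2, 7, 9, 3, 6, 1, 8, 4]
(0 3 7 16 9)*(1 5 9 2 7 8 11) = [3, 5, 7, 8, 4, 9, 6, 16, 11, 0, 10, 1, 12, 13, 14, 15, 2] = (0 3 8 11 1 5 9)(2 7 16)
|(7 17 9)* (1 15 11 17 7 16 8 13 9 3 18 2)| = 28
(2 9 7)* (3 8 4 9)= (2 3 8 4 9 7)= [0, 1, 3, 8, 9, 5, 6, 2, 4, 7]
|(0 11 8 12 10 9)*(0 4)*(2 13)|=|(0 11 8 12 10 9 4)(2 13)|=14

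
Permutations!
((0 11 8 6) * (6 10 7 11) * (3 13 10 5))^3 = (0 6)(3 7 5 10 8 13 11) = [6, 1, 2, 7, 4, 10, 0, 5, 13, 9, 8, 3, 12, 11]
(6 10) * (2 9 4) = [0, 1, 9, 3, 2, 5, 10, 7, 8, 4, 6] = (2 9 4)(6 10)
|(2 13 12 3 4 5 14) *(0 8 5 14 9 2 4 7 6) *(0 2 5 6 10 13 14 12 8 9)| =30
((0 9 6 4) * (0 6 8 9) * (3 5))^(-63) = (3 5)(4 6)(8 9) = [0, 1, 2, 5, 6, 3, 4, 7, 9, 8]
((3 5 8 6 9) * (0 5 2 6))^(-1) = (0 8 5)(2 3 9 6) = [8, 1, 3, 9, 4, 0, 2, 7, 5, 6]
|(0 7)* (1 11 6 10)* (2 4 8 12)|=|(0 7)(1 11 6 10)(2 4 8 12)|=4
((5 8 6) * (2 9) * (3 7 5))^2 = [0, 1, 2, 5, 4, 6, 7, 8, 3, 9] = (9)(3 5 6 7 8)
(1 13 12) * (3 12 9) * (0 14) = (0 14)(1 13 9 3 12) = [14, 13, 2, 12, 4, 5, 6, 7, 8, 3, 10, 11, 1, 9, 0]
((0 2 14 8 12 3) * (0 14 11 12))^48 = (0 8 14 3 12 11 2) = [8, 1, 0, 12, 4, 5, 6, 7, 14, 9, 10, 2, 11, 13, 3]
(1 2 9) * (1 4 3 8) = [0, 2, 9, 8, 3, 5, 6, 7, 1, 4] = (1 2 9 4 3 8)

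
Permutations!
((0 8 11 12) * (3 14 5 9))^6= (0 11)(3 5)(8 12)(9 14)= [11, 1, 2, 5, 4, 3, 6, 7, 12, 14, 10, 0, 8, 13, 9]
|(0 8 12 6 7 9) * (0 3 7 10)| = 15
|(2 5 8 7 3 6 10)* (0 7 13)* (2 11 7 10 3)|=|(0 10 11 7 2 5 8 13)(3 6)|=8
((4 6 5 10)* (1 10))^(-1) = [0, 5, 2, 3, 10, 6, 4, 7, 8, 9, 1] = (1 5 6 4 10)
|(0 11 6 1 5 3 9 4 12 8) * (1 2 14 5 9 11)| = 6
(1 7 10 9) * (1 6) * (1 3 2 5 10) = (1 7)(2 5 10 9 6 3) = [0, 7, 5, 2, 4, 10, 3, 1, 8, 6, 9]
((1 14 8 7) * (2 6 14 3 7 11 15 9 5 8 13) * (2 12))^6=[0, 1, 6, 3, 4, 8, 14, 7, 11, 5, 10, 15, 2, 12, 13, 9]=(2 6 14 13 12)(5 8 11 15 9)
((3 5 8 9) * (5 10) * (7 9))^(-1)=(3 9 7 8 5 10)=[0, 1, 2, 9, 4, 10, 6, 8, 5, 7, 3]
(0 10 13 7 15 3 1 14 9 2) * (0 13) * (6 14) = [10, 6, 13, 1, 4, 5, 14, 15, 8, 2, 0, 11, 12, 7, 9, 3] = (0 10)(1 6 14 9 2 13 7 15 3)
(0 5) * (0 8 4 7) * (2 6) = (0 5 8 4 7)(2 6) = [5, 1, 6, 3, 7, 8, 2, 0, 4]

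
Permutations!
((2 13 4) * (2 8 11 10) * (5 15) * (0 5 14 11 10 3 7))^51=(0 15 11 7 5 14 3)(2 13 4 8 10)=[15, 1, 13, 0, 8, 14, 6, 5, 10, 9, 2, 7, 12, 4, 3, 11]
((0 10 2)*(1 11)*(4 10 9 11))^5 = (0 10 1 9 2 4 11) = [10, 9, 4, 3, 11, 5, 6, 7, 8, 2, 1, 0]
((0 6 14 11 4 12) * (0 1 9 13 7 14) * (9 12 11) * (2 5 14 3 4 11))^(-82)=(2 3 13 14)(4 7 9 5)=[0, 1, 3, 13, 7, 4, 6, 9, 8, 5, 10, 11, 12, 14, 2]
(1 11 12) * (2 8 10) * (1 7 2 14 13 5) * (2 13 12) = (1 11 2 8 10 14 12 7 13 5) = [0, 11, 8, 3, 4, 1, 6, 13, 10, 9, 14, 2, 7, 5, 12]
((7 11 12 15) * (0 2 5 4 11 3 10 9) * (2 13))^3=(0 5 12 3)(2 11 7 9)(4 15 10 13)=[5, 1, 11, 0, 15, 12, 6, 9, 8, 2, 13, 7, 3, 4, 14, 10]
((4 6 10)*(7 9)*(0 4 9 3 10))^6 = [0, 1, 2, 9, 4, 5, 6, 10, 8, 3, 7] = (3 9)(7 10)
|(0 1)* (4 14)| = |(0 1)(4 14)| = 2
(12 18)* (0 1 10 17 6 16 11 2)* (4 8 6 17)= (0 1 10 4 8 6 16 11 2)(12 18)= [1, 10, 0, 3, 8, 5, 16, 7, 6, 9, 4, 2, 18, 13, 14, 15, 11, 17, 12]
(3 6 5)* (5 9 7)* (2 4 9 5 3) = (2 4 9 7 3 6 5) = [0, 1, 4, 6, 9, 2, 5, 3, 8, 7]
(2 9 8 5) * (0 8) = [8, 1, 9, 3, 4, 2, 6, 7, 5, 0] = (0 8 5 2 9)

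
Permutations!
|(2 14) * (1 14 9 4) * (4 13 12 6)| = |(1 14 2 9 13 12 6 4)| = 8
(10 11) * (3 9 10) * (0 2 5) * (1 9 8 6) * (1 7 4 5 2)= (0 1 9 10 11 3 8 6 7 4 5)= [1, 9, 2, 8, 5, 0, 7, 4, 6, 10, 11, 3]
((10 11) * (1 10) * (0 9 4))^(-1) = (0 4 9)(1 11 10) = [4, 11, 2, 3, 9, 5, 6, 7, 8, 0, 1, 10]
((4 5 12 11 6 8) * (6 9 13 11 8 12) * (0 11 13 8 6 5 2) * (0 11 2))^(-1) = (13)(0 4 8 9 11 2)(6 12) = [4, 1, 0, 3, 8, 5, 12, 7, 9, 11, 10, 2, 6, 13]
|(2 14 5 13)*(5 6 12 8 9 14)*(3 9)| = |(2 5 13)(3 9 14 6 12 8)| = 6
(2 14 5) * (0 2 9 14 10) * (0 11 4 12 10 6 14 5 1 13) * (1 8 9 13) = (0 2 6 14 8 9 5 13)(4 12 10 11) = [2, 1, 6, 3, 12, 13, 14, 7, 9, 5, 11, 4, 10, 0, 8]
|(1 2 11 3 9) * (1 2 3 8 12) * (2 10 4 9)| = 6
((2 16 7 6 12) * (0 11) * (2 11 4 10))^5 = (0 7 4 6 10 12 2 11 16) = [7, 1, 11, 3, 6, 5, 10, 4, 8, 9, 12, 16, 2, 13, 14, 15, 0]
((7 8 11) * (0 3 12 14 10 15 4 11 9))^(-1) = (0 9 8 7 11 4 15 10 14 12 3) = [9, 1, 2, 0, 15, 5, 6, 11, 7, 8, 14, 4, 3, 13, 12, 10]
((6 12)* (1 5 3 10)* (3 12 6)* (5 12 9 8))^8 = (12)(5 8 9) = [0, 1, 2, 3, 4, 8, 6, 7, 9, 5, 10, 11, 12]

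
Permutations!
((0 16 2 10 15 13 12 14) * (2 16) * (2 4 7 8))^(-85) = (16)(0 10)(2 14)(4 15)(7 13)(8 12) = [10, 1, 14, 3, 15, 5, 6, 13, 12, 9, 0, 11, 8, 7, 2, 4, 16]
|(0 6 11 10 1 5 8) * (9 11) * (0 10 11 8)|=7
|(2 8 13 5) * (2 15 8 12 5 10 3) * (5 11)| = 9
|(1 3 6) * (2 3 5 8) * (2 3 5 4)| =7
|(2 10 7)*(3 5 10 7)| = 6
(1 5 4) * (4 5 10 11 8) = [0, 10, 2, 3, 1, 5, 6, 7, 4, 9, 11, 8] = (1 10 11 8 4)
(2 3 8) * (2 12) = (2 3 8 12) = [0, 1, 3, 8, 4, 5, 6, 7, 12, 9, 10, 11, 2]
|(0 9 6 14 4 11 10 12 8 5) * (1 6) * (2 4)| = |(0 9 1 6 14 2 4 11 10 12 8 5)| = 12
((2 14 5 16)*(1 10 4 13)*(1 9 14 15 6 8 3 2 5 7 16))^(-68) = (1 9 5 13 16 4 7 10 14)(2 6 3 15 8) = [0, 9, 6, 15, 7, 13, 3, 10, 2, 5, 14, 11, 12, 16, 1, 8, 4]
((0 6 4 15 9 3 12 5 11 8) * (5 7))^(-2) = (0 11 7 3 15 6 8 5 12 9 4) = [11, 1, 2, 15, 0, 12, 8, 3, 5, 4, 10, 7, 9, 13, 14, 6]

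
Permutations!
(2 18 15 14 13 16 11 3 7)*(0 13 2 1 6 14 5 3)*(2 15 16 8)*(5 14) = [13, 6, 18, 7, 4, 3, 5, 1, 2, 9, 10, 0, 12, 8, 15, 14, 11, 17, 16] = (0 13 8 2 18 16 11)(1 6 5 3 7)(14 15)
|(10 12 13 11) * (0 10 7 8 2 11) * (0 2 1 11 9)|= |(0 10 12 13 2 9)(1 11 7 8)|= 12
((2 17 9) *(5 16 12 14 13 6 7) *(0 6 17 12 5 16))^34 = (0 5 16 7 6)(2 17 14)(9 13 12) = [5, 1, 17, 3, 4, 16, 0, 6, 8, 13, 10, 11, 9, 12, 2, 15, 7, 14]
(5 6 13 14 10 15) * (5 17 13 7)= (5 6 7)(10 15 17 13 14)= [0, 1, 2, 3, 4, 6, 7, 5, 8, 9, 15, 11, 12, 14, 10, 17, 16, 13]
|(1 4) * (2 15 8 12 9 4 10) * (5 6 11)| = 24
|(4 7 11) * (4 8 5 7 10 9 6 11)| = 8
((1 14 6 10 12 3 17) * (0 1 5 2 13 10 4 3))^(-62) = (0 10 2 17 4 14)(1 12 13 5 3 6) = [10, 12, 17, 6, 14, 3, 1, 7, 8, 9, 2, 11, 13, 5, 0, 15, 16, 4]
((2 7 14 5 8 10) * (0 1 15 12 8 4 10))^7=(0 15 8 1 12)(2 7 14 5 4 10)=[15, 12, 7, 3, 10, 4, 6, 14, 1, 9, 2, 11, 0, 13, 5, 8]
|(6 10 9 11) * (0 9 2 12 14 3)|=9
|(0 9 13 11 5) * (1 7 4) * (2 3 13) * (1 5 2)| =|(0 9 1 7 4 5)(2 3 13 11)| =12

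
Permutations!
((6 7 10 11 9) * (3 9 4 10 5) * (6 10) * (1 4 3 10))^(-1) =(1 9 3 11 10 5 7 6 4) =[0, 9, 2, 11, 1, 7, 4, 6, 8, 3, 5, 10]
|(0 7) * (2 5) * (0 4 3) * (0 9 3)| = |(0 7 4)(2 5)(3 9)| = 6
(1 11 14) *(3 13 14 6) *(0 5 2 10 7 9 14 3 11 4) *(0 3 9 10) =(0 5 2)(1 4 3 13 9 14)(6 11)(7 10) =[5, 4, 0, 13, 3, 2, 11, 10, 8, 14, 7, 6, 12, 9, 1]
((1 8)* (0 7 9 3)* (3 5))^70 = (9) = [0, 1, 2, 3, 4, 5, 6, 7, 8, 9]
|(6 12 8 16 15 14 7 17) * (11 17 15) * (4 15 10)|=|(4 15 14 7 10)(6 12 8 16 11 17)|=30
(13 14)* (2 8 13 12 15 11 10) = (2 8 13 14 12 15 11 10) = [0, 1, 8, 3, 4, 5, 6, 7, 13, 9, 2, 10, 15, 14, 12, 11]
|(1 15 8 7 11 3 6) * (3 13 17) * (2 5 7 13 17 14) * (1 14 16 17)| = 13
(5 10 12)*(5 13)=[0, 1, 2, 3, 4, 10, 6, 7, 8, 9, 12, 11, 13, 5]=(5 10 12 13)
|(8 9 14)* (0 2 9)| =5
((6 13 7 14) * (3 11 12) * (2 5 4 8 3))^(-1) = [0, 1, 12, 8, 5, 2, 14, 13, 4, 9, 10, 3, 11, 6, 7] = (2 12 11 3 8 4 5)(6 14 7 13)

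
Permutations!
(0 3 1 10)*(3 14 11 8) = (0 14 11 8 3 1 10) = [14, 10, 2, 1, 4, 5, 6, 7, 3, 9, 0, 8, 12, 13, 11]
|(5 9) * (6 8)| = 2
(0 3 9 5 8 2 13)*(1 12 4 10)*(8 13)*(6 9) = [3, 12, 8, 6, 10, 13, 9, 7, 2, 5, 1, 11, 4, 0] = (0 3 6 9 5 13)(1 12 4 10)(2 8)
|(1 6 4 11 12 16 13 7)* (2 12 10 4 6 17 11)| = |(1 17 11 10 4 2 12 16 13 7)| = 10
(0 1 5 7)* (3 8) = [1, 5, 2, 8, 4, 7, 6, 0, 3] = (0 1 5 7)(3 8)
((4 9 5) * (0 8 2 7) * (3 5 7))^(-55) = (0 8 2 3 5 4 9 7) = [8, 1, 3, 5, 9, 4, 6, 0, 2, 7]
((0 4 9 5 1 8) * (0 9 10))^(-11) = (0 4 10)(1 8 9 5) = [4, 8, 2, 3, 10, 1, 6, 7, 9, 5, 0]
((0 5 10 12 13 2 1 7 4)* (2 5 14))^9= (0 1)(2 4)(5 10 12 13)(7 14)= [1, 0, 4, 3, 2, 10, 6, 14, 8, 9, 12, 11, 13, 5, 7]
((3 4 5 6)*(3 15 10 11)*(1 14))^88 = [0, 1, 2, 15, 10, 11, 3, 7, 8, 9, 5, 6, 12, 13, 14, 4] = (3 15 4 10 5 11 6)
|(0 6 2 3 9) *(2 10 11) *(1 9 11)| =|(0 6 10 1 9)(2 3 11)| =15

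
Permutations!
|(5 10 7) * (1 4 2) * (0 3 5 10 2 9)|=|(0 3 5 2 1 4 9)(7 10)|=14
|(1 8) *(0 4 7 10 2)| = 10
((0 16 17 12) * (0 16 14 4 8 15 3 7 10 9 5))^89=(0 5 9 10 7 3 15 8 4 14)(12 17 16)=[5, 1, 2, 15, 14, 9, 6, 3, 4, 10, 7, 11, 17, 13, 0, 8, 12, 16]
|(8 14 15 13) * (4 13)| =|(4 13 8 14 15)| =5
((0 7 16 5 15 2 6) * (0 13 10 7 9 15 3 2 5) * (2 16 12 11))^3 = (0 5)(2 10 11 13 12 6 7)(3 9)(15 16) = [5, 1, 10, 9, 4, 0, 7, 2, 8, 3, 11, 13, 6, 12, 14, 16, 15]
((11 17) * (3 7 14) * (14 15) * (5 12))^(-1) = (3 14 15 7)(5 12)(11 17) = [0, 1, 2, 14, 4, 12, 6, 3, 8, 9, 10, 17, 5, 13, 15, 7, 16, 11]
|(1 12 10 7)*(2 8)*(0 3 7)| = 6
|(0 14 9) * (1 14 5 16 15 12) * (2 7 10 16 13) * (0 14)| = |(0 5 13 2 7 10 16 15 12 1)(9 14)| = 10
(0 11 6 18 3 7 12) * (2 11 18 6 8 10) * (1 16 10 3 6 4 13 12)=(0 18 6 4 13 12)(1 16 10 2 11 8 3 7)=[18, 16, 11, 7, 13, 5, 4, 1, 3, 9, 2, 8, 0, 12, 14, 15, 10, 17, 6]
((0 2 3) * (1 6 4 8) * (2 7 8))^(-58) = [2, 7, 6, 4, 1, 5, 8, 3, 0] = (0 2 6 8)(1 7 3 4)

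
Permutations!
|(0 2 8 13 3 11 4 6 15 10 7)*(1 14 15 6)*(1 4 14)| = |(0 2 8 13 3 11 14 15 10 7)| = 10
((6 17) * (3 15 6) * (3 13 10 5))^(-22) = (3 5 10 13 17 6 15) = [0, 1, 2, 5, 4, 10, 15, 7, 8, 9, 13, 11, 12, 17, 14, 3, 16, 6]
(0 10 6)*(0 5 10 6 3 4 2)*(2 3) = (0 6 5 10 2)(3 4) = [6, 1, 0, 4, 3, 10, 5, 7, 8, 9, 2]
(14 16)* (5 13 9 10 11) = (5 13 9 10 11)(14 16) = [0, 1, 2, 3, 4, 13, 6, 7, 8, 10, 11, 5, 12, 9, 16, 15, 14]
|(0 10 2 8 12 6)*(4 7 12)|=|(0 10 2 8 4 7 12 6)|=8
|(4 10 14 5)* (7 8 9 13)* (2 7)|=|(2 7 8 9 13)(4 10 14 5)|=20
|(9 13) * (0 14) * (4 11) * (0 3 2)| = |(0 14 3 2)(4 11)(9 13)| = 4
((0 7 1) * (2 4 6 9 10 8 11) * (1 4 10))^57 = (0 6)(1 4)(2 10 8 11)(7 9) = [6, 4, 10, 3, 1, 5, 0, 9, 11, 7, 8, 2]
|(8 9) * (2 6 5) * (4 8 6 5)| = 4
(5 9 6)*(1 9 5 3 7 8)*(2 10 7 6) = (1 9 2 10 7 8)(3 6) = [0, 9, 10, 6, 4, 5, 3, 8, 1, 2, 7]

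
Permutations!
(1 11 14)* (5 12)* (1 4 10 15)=[0, 11, 2, 3, 10, 12, 6, 7, 8, 9, 15, 14, 5, 13, 4, 1]=(1 11 14 4 10 15)(5 12)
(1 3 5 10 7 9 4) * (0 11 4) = (0 11 4 1 3 5 10 7 9) = [11, 3, 2, 5, 1, 10, 6, 9, 8, 0, 7, 4]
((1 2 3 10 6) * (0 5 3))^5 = (0 1 10 5 2 6 3) = [1, 10, 6, 0, 4, 2, 3, 7, 8, 9, 5]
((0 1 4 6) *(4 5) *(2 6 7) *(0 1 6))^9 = [1, 4, 6, 3, 2, 7, 5, 0] = (0 1 4 2 6 5 7)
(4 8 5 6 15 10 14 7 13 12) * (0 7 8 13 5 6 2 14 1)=(0 7 5 2 14 8 6 15 10 1)(4 13 12)=[7, 0, 14, 3, 13, 2, 15, 5, 6, 9, 1, 11, 4, 12, 8, 10]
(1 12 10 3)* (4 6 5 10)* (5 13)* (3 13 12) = (1 3)(4 6 12)(5 10 13) = [0, 3, 2, 1, 6, 10, 12, 7, 8, 9, 13, 11, 4, 5]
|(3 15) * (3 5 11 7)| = |(3 15 5 11 7)| = 5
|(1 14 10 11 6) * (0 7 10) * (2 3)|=|(0 7 10 11 6 1 14)(2 3)|=14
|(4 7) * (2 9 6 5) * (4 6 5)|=|(2 9 5)(4 7 6)|=3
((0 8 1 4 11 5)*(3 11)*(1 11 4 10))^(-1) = [5, 10, 2, 4, 3, 11, 6, 7, 0, 9, 1, 8] = (0 5 11 8)(1 10)(3 4)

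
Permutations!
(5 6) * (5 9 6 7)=[0, 1, 2, 3, 4, 7, 9, 5, 8, 6]=(5 7)(6 9)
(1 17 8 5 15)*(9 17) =(1 9 17 8 5 15) =[0, 9, 2, 3, 4, 15, 6, 7, 5, 17, 10, 11, 12, 13, 14, 1, 16, 8]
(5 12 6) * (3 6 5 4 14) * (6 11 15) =(3 11 15 6 4 14)(5 12) =[0, 1, 2, 11, 14, 12, 4, 7, 8, 9, 10, 15, 5, 13, 3, 6]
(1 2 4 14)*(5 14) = [0, 2, 4, 3, 5, 14, 6, 7, 8, 9, 10, 11, 12, 13, 1] = (1 2 4 5 14)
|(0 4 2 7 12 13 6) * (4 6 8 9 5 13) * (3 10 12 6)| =8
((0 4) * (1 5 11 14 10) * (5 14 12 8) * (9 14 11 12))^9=[4, 10, 2, 3, 0, 5, 6, 7, 8, 11, 14, 1, 12, 13, 9]=(0 4)(1 10 14 9 11)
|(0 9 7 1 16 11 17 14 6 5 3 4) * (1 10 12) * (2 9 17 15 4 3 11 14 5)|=18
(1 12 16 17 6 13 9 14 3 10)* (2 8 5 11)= (1 12 16 17 6 13 9 14 3 10)(2 8 5 11)= [0, 12, 8, 10, 4, 11, 13, 7, 5, 14, 1, 2, 16, 9, 3, 15, 17, 6]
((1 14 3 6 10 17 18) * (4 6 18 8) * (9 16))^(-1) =(1 18 3 14)(4 8 17 10 6)(9 16) =[0, 18, 2, 14, 8, 5, 4, 7, 17, 16, 6, 11, 12, 13, 1, 15, 9, 10, 3]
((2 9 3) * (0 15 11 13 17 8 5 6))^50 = (0 11 17 5)(2 3 9)(6 15 13 8) = [11, 1, 3, 9, 4, 0, 15, 7, 6, 2, 10, 17, 12, 8, 14, 13, 16, 5]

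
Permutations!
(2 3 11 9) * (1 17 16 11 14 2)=(1 17 16 11 9)(2 3 14)=[0, 17, 3, 14, 4, 5, 6, 7, 8, 1, 10, 9, 12, 13, 2, 15, 11, 16]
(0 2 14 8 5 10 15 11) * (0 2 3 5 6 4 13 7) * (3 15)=(0 15 11 2 14 8 6 4 13 7)(3 5 10)=[15, 1, 14, 5, 13, 10, 4, 0, 6, 9, 3, 2, 12, 7, 8, 11]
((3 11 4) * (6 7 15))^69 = (15) = [0, 1, 2, 3, 4, 5, 6, 7, 8, 9, 10, 11, 12, 13, 14, 15]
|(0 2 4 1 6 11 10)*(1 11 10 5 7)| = 9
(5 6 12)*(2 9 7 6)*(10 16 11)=(2 9 7 6 12 5)(10 16 11)=[0, 1, 9, 3, 4, 2, 12, 6, 8, 7, 16, 10, 5, 13, 14, 15, 11]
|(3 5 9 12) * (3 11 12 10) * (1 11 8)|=4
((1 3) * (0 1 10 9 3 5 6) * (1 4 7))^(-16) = [7, 6, 2, 9, 1, 0, 4, 5, 8, 10, 3] = (0 7 5)(1 6 4)(3 9 10)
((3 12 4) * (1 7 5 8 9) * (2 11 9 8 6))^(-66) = (12)(1 2 7 11 5 9 6) = [0, 2, 7, 3, 4, 9, 1, 11, 8, 6, 10, 5, 12]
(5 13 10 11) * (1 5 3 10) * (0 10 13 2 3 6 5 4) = (0 10 11 6 5 2 3 13 1 4) = [10, 4, 3, 13, 0, 2, 5, 7, 8, 9, 11, 6, 12, 1]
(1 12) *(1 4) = [0, 12, 2, 3, 1, 5, 6, 7, 8, 9, 10, 11, 4] = (1 12 4)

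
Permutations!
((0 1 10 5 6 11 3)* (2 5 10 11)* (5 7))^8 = [0, 1, 2, 3, 4, 5, 6, 7, 8, 9, 10, 11] = (11)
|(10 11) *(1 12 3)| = 6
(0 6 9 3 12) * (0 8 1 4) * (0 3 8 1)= [6, 4, 2, 12, 3, 5, 9, 7, 0, 8, 10, 11, 1]= (0 6 9 8)(1 4 3 12)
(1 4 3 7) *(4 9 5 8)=[0, 9, 2, 7, 3, 8, 6, 1, 4, 5]=(1 9 5 8 4 3 7)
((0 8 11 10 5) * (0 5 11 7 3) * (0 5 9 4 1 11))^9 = (0 10 11 1 4 9 5 3 7 8) = [10, 4, 2, 7, 9, 3, 6, 8, 0, 5, 11, 1]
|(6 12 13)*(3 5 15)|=3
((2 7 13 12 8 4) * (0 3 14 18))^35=[18, 1, 4, 0, 8, 5, 6, 2, 12, 9, 10, 11, 13, 7, 3, 15, 16, 17, 14]=(0 18 14 3)(2 4 8 12 13 7)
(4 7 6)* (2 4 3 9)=(2 4 7 6 3 9)=[0, 1, 4, 9, 7, 5, 3, 6, 8, 2]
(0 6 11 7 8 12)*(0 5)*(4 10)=(0 6 11 7 8 12 5)(4 10)=[6, 1, 2, 3, 10, 0, 11, 8, 12, 9, 4, 7, 5]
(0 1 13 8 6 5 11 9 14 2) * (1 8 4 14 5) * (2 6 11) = (0 8 11 9 5 2)(1 13 4 14 6) = [8, 13, 0, 3, 14, 2, 1, 7, 11, 5, 10, 9, 12, 4, 6]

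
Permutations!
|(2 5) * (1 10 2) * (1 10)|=3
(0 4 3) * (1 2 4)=[1, 2, 4, 0, 3]=(0 1 2 4 3)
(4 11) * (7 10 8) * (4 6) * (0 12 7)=(0 12 7 10 8)(4 11 6)=[12, 1, 2, 3, 11, 5, 4, 10, 0, 9, 8, 6, 7]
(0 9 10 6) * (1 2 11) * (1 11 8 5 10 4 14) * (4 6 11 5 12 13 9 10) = (0 10 11 5 4 14 1 2 8 12 13 9 6) = [10, 2, 8, 3, 14, 4, 0, 7, 12, 6, 11, 5, 13, 9, 1]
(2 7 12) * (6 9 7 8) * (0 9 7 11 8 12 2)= (0 9 11 8 6 7 2 12)= [9, 1, 12, 3, 4, 5, 7, 2, 6, 11, 10, 8, 0]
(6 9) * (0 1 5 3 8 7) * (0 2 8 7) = [1, 5, 8, 7, 4, 3, 9, 2, 0, 6] = (0 1 5 3 7 2 8)(6 9)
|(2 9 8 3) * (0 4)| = |(0 4)(2 9 8 3)| = 4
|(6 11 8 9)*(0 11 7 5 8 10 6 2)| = |(0 11 10 6 7 5 8 9 2)| = 9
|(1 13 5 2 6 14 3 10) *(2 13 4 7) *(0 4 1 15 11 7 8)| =24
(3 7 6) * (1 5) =(1 5)(3 7 6) =[0, 5, 2, 7, 4, 1, 3, 6]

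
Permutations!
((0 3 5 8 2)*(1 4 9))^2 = (0 5 2 3 8)(1 9 4) = [5, 9, 3, 8, 1, 2, 6, 7, 0, 4]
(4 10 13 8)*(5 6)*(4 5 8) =[0, 1, 2, 3, 10, 6, 8, 7, 5, 9, 13, 11, 12, 4] =(4 10 13)(5 6 8)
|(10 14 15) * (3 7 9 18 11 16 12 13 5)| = 9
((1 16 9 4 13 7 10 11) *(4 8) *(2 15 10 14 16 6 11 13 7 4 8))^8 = [0, 11, 9, 3, 13, 5, 1, 4, 8, 16, 15, 6, 12, 10, 7, 2, 14] = (1 11 6)(2 9 16 14 7 4 13 10 15)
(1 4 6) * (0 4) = [4, 0, 2, 3, 6, 5, 1] = (0 4 6 1)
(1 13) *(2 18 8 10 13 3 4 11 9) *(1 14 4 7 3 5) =(1 5)(2 18 8 10 13 14 4 11 9)(3 7) =[0, 5, 18, 7, 11, 1, 6, 3, 10, 2, 13, 9, 12, 14, 4, 15, 16, 17, 8]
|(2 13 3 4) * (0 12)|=|(0 12)(2 13 3 4)|=4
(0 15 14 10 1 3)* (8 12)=[15, 3, 2, 0, 4, 5, 6, 7, 12, 9, 1, 11, 8, 13, 10, 14]=(0 15 14 10 1 3)(8 12)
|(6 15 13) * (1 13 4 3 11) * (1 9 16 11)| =|(1 13 6 15 4 3)(9 16 11)| =6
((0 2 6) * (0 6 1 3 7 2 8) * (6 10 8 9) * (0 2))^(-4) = (0 2 9 1 6 3 10 7 8) = [2, 6, 9, 10, 4, 5, 3, 8, 0, 1, 7]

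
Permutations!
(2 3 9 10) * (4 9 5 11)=[0, 1, 3, 5, 9, 11, 6, 7, 8, 10, 2, 4]=(2 3 5 11 4 9 10)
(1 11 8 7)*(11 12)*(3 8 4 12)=[0, 3, 2, 8, 12, 5, 6, 1, 7, 9, 10, 4, 11]=(1 3 8 7)(4 12 11)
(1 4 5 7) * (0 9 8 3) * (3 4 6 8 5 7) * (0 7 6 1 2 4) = (0 9 5 3 7 2 4 6 8) = [9, 1, 4, 7, 6, 3, 8, 2, 0, 5]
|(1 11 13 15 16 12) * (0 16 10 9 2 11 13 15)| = 5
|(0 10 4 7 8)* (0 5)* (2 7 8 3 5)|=8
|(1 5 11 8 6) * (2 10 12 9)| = 20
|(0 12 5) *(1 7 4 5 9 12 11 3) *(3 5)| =|(0 11 5)(1 7 4 3)(9 12)| =12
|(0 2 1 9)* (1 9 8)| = |(0 2 9)(1 8)| = 6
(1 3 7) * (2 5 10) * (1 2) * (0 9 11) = [9, 3, 5, 7, 4, 10, 6, 2, 8, 11, 1, 0] = (0 9 11)(1 3 7 2 5 10)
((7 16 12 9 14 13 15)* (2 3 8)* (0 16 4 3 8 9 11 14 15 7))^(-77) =[0, 1, 8, 3, 4, 5, 6, 7, 2, 9, 10, 11, 12, 13, 14, 15, 16] =(16)(2 8)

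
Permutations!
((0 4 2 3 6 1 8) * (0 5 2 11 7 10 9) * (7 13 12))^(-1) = (0 9 10 7 12 13 11 4)(1 6 3 2 5 8) = [9, 6, 5, 2, 0, 8, 3, 12, 1, 10, 7, 4, 13, 11]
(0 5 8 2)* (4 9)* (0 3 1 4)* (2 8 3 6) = (0 5 3 1 4 9)(2 6) = [5, 4, 6, 1, 9, 3, 2, 7, 8, 0]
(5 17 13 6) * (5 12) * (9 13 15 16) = [0, 1, 2, 3, 4, 17, 12, 7, 8, 13, 10, 11, 5, 6, 14, 16, 9, 15] = (5 17 15 16 9 13 6 12)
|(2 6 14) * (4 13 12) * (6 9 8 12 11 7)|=|(2 9 8 12 4 13 11 7 6 14)|=10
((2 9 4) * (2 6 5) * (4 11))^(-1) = (2 5 6 4 11 9) = [0, 1, 5, 3, 11, 6, 4, 7, 8, 2, 10, 9]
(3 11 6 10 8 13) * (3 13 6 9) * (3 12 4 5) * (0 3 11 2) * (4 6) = [3, 1, 0, 2, 5, 11, 10, 7, 4, 12, 8, 9, 6, 13] = (13)(0 3 2)(4 5 11 9 12 6 10 8)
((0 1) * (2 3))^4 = (3) = [0, 1, 2, 3]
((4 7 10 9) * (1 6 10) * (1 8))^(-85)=(1 8 7 4 9 10 6)=[0, 8, 2, 3, 9, 5, 1, 4, 7, 10, 6]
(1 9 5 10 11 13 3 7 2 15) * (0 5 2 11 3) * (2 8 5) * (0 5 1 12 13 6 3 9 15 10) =(0 2 10 9 8 1 15 12 13 5)(3 7 11 6) =[2, 15, 10, 7, 4, 0, 3, 11, 1, 8, 9, 6, 13, 5, 14, 12]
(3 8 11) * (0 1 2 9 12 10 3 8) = (0 1 2 9 12 10 3)(8 11) = [1, 2, 9, 0, 4, 5, 6, 7, 11, 12, 3, 8, 10]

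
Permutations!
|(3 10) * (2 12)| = |(2 12)(3 10)| = 2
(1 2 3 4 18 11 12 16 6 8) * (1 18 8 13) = (1 2 3 4 8 18 11 12 16 6 13) = [0, 2, 3, 4, 8, 5, 13, 7, 18, 9, 10, 12, 16, 1, 14, 15, 6, 17, 11]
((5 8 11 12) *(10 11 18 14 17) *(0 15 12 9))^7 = (0 17 5 9 14 12 11 18 15 10 8) = [17, 1, 2, 3, 4, 9, 6, 7, 0, 14, 8, 18, 11, 13, 12, 10, 16, 5, 15]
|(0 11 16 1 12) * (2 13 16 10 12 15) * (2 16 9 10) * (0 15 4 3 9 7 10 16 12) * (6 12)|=|(0 11 2 13 7 10)(1 4 3 9 16)(6 12 15)|=30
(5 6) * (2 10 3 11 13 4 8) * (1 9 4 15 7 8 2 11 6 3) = (1 9 4 2 10)(3 6 5)(7 8 11 13 15) = [0, 9, 10, 6, 2, 3, 5, 8, 11, 4, 1, 13, 12, 15, 14, 7]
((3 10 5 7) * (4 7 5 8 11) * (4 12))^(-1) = (3 7 4 12 11 8 10) = [0, 1, 2, 7, 12, 5, 6, 4, 10, 9, 3, 8, 11]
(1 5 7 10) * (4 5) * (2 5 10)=[0, 4, 5, 3, 10, 7, 6, 2, 8, 9, 1]=(1 4 10)(2 5 7)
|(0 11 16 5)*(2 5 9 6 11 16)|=7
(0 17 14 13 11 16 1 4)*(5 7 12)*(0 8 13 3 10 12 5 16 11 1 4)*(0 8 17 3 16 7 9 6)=(0 3 10 12 7 5 9 6)(1 8 13)(4 17 14 16)=[3, 8, 2, 10, 17, 9, 0, 5, 13, 6, 12, 11, 7, 1, 16, 15, 4, 14]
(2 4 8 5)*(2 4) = (4 8 5) = [0, 1, 2, 3, 8, 4, 6, 7, 5]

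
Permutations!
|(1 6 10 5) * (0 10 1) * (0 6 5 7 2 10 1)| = 12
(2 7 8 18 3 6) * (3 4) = [0, 1, 7, 6, 3, 5, 2, 8, 18, 9, 10, 11, 12, 13, 14, 15, 16, 17, 4] = (2 7 8 18 4 3 6)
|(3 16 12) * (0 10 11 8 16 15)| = 8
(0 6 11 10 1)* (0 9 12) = (0 6 11 10 1 9 12) = [6, 9, 2, 3, 4, 5, 11, 7, 8, 12, 1, 10, 0]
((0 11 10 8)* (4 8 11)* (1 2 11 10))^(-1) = (0 8 4)(1 11 2) = [8, 11, 1, 3, 0, 5, 6, 7, 4, 9, 10, 2]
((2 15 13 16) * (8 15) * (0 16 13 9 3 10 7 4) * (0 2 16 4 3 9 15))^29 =(16)(0 4 2 8)(3 7 10) =[4, 1, 8, 7, 2, 5, 6, 10, 0, 9, 3, 11, 12, 13, 14, 15, 16]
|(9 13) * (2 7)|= 2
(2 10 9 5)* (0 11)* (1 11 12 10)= [12, 11, 1, 3, 4, 2, 6, 7, 8, 5, 9, 0, 10]= (0 12 10 9 5 2 1 11)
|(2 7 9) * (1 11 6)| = |(1 11 6)(2 7 9)| = 3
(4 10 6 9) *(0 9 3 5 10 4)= (0 9)(3 5 10 6)= [9, 1, 2, 5, 4, 10, 3, 7, 8, 0, 6]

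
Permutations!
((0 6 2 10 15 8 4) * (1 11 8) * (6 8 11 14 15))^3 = (15) = [0, 1, 2, 3, 4, 5, 6, 7, 8, 9, 10, 11, 12, 13, 14, 15]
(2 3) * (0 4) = (0 4)(2 3) = [4, 1, 3, 2, 0]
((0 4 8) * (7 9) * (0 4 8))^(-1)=(0 4 8)(7 9)=[4, 1, 2, 3, 8, 5, 6, 9, 0, 7]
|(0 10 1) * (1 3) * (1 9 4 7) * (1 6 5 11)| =|(0 10 3 9 4 7 6 5 11 1)| =10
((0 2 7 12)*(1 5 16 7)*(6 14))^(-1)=(0 12 7 16 5 1 2)(6 14)=[12, 2, 0, 3, 4, 1, 14, 16, 8, 9, 10, 11, 7, 13, 6, 15, 5]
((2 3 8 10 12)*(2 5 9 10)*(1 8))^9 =(1 8 2 3)(5 9 10 12) =[0, 8, 3, 1, 4, 9, 6, 7, 2, 10, 12, 11, 5]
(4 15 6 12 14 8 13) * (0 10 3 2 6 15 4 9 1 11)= (15)(0 10 3 2 6 12 14 8 13 9 1 11)= [10, 11, 6, 2, 4, 5, 12, 7, 13, 1, 3, 0, 14, 9, 8, 15]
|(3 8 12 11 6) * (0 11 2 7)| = 8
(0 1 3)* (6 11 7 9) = (0 1 3)(6 11 7 9) = [1, 3, 2, 0, 4, 5, 11, 9, 8, 6, 10, 7]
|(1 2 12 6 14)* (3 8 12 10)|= |(1 2 10 3 8 12 6 14)|= 8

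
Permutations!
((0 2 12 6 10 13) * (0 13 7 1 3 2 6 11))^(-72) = (13) = [0, 1, 2, 3, 4, 5, 6, 7, 8, 9, 10, 11, 12, 13]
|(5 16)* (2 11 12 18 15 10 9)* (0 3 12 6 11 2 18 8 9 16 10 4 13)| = |(0 3 12 8 9 18 15 4 13)(5 10 16)(6 11)| = 18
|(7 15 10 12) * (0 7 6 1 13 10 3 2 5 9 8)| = |(0 7 15 3 2 5 9 8)(1 13 10 12 6)| = 40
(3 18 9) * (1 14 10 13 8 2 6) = [0, 14, 6, 18, 4, 5, 1, 7, 2, 3, 13, 11, 12, 8, 10, 15, 16, 17, 9] = (1 14 10 13 8 2 6)(3 18 9)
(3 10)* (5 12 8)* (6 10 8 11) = (3 8 5 12 11 6 10) = [0, 1, 2, 8, 4, 12, 10, 7, 5, 9, 3, 6, 11]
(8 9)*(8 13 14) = (8 9 13 14) = [0, 1, 2, 3, 4, 5, 6, 7, 9, 13, 10, 11, 12, 14, 8]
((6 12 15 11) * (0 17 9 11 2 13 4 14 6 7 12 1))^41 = (0 9 7 15 13 14 1 17 11 12 2 4 6) = [9, 17, 4, 3, 6, 5, 0, 15, 8, 7, 10, 12, 2, 14, 1, 13, 16, 11]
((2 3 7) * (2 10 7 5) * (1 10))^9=(10)=[0, 1, 2, 3, 4, 5, 6, 7, 8, 9, 10]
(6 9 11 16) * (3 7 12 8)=(3 7 12 8)(6 9 11 16)=[0, 1, 2, 7, 4, 5, 9, 12, 3, 11, 10, 16, 8, 13, 14, 15, 6]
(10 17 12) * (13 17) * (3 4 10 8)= (3 4 10 13 17 12 8)= [0, 1, 2, 4, 10, 5, 6, 7, 3, 9, 13, 11, 8, 17, 14, 15, 16, 12]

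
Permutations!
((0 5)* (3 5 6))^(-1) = [5, 1, 2, 6, 4, 3, 0] = (0 5 3 6)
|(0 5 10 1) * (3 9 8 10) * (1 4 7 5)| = |(0 1)(3 9 8 10 4 7 5)| = 14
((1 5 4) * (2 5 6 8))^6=(8)=[0, 1, 2, 3, 4, 5, 6, 7, 8]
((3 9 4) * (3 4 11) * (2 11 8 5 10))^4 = [0, 1, 8, 10, 4, 3, 6, 7, 11, 2, 9, 5] = (2 8 11 5 3 10 9)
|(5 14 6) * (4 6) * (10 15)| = |(4 6 5 14)(10 15)| = 4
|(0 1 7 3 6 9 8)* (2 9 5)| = 9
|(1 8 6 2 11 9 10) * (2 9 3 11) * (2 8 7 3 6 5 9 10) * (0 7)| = |(0 7 3 11 6 10 1)(2 8 5 9)| = 28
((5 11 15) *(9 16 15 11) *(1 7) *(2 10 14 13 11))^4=[0, 1, 11, 3, 4, 5, 6, 7, 8, 9, 2, 13, 12, 14, 10, 15, 16]=(16)(2 11 13 14 10)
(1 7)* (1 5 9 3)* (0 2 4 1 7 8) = (0 2 4 1 8)(3 7 5 9) = [2, 8, 4, 7, 1, 9, 6, 5, 0, 3]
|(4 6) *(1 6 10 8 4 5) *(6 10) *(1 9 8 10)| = 5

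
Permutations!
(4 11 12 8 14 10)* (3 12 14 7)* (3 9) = (3 12 8 7 9)(4 11 14 10) = [0, 1, 2, 12, 11, 5, 6, 9, 7, 3, 4, 14, 8, 13, 10]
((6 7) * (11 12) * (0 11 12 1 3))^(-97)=(12)(0 3 1 11)(6 7)=[3, 11, 2, 1, 4, 5, 7, 6, 8, 9, 10, 0, 12]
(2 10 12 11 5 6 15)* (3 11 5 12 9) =(2 10 9 3 11 12 5 6 15) =[0, 1, 10, 11, 4, 6, 15, 7, 8, 3, 9, 12, 5, 13, 14, 2]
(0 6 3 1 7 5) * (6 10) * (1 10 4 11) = [4, 7, 2, 10, 11, 0, 3, 5, 8, 9, 6, 1] = (0 4 11 1 7 5)(3 10 6)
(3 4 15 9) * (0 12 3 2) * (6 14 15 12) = (0 6 14 15 9 2)(3 4 12) = [6, 1, 0, 4, 12, 5, 14, 7, 8, 2, 10, 11, 3, 13, 15, 9]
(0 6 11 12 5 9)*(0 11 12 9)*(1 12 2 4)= (0 6 2 4 1 12 5)(9 11)= [6, 12, 4, 3, 1, 0, 2, 7, 8, 11, 10, 9, 5]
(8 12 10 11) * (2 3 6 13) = (2 3 6 13)(8 12 10 11) = [0, 1, 3, 6, 4, 5, 13, 7, 12, 9, 11, 8, 10, 2]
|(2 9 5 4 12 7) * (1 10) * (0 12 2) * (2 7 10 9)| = 8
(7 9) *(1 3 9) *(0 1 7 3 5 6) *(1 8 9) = (0 8 9 3 1 5 6) = [8, 5, 2, 1, 4, 6, 0, 7, 9, 3]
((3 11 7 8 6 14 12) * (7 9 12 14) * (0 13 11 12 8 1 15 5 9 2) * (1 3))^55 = (0 2 11 13)(1 15 5 9 8 6 7 3 12) = [2, 15, 11, 12, 4, 9, 7, 3, 6, 8, 10, 13, 1, 0, 14, 5]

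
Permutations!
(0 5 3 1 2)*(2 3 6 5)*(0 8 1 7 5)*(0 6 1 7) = (0 2 8 7 5 1 3) = [2, 3, 8, 0, 4, 1, 6, 5, 7]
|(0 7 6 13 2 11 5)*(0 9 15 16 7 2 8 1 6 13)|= |(0 2 11 5 9 15 16 7 13 8 1 6)|= 12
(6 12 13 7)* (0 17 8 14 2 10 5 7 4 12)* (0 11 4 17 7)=(0 7 6 11 4 12 13 17 8 14 2 10 5)=[7, 1, 10, 3, 12, 0, 11, 6, 14, 9, 5, 4, 13, 17, 2, 15, 16, 8]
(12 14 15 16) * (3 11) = [0, 1, 2, 11, 4, 5, 6, 7, 8, 9, 10, 3, 14, 13, 15, 16, 12] = (3 11)(12 14 15 16)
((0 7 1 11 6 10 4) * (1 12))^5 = (0 6 12 4 11 7 10 1) = [6, 0, 2, 3, 11, 5, 12, 10, 8, 9, 1, 7, 4]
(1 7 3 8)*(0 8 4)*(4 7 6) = [8, 6, 2, 7, 0, 5, 4, 3, 1] = (0 8 1 6 4)(3 7)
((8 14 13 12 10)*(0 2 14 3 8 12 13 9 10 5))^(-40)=[14, 1, 9, 3, 4, 2, 6, 7, 8, 12, 5, 11, 0, 13, 10]=(0 14 10 5 2 9 12)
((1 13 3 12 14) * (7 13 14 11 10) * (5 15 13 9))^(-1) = (1 14)(3 13 15 5 9 7 10 11 12) = [0, 14, 2, 13, 4, 9, 6, 10, 8, 7, 11, 12, 3, 15, 1, 5]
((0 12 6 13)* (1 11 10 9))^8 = [0, 1, 2, 3, 4, 5, 6, 7, 8, 9, 10, 11, 12, 13] = (13)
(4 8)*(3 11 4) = (3 11 4 8) = [0, 1, 2, 11, 8, 5, 6, 7, 3, 9, 10, 4]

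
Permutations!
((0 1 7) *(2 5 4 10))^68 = (10)(0 7 1) = [7, 0, 2, 3, 4, 5, 6, 1, 8, 9, 10]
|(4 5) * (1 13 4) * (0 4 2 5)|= |(0 4)(1 13 2 5)|= 4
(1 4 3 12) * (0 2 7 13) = (0 2 7 13)(1 4 3 12) = [2, 4, 7, 12, 3, 5, 6, 13, 8, 9, 10, 11, 1, 0]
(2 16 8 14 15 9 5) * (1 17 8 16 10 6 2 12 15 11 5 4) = (1 17 8 14 11 5 12 15 9 4)(2 10 6) = [0, 17, 10, 3, 1, 12, 2, 7, 14, 4, 6, 5, 15, 13, 11, 9, 16, 8]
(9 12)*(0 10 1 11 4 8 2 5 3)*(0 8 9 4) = (0 10 1 11)(2 5 3 8)(4 9 12) = [10, 11, 5, 8, 9, 3, 6, 7, 2, 12, 1, 0, 4]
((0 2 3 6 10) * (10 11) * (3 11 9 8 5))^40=(11)=[0, 1, 2, 3, 4, 5, 6, 7, 8, 9, 10, 11]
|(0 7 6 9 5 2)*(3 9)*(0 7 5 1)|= |(0 5 2 7 6 3 9 1)|= 8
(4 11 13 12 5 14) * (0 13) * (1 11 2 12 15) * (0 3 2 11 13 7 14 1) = (0 7 14 4 11 3 2 12 5 1 13 15) = [7, 13, 12, 2, 11, 1, 6, 14, 8, 9, 10, 3, 5, 15, 4, 0]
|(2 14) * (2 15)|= |(2 14 15)|= 3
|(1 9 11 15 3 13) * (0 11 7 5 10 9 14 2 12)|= 36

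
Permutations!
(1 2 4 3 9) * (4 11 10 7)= [0, 2, 11, 9, 3, 5, 6, 4, 8, 1, 7, 10]= (1 2 11 10 7 4 3 9)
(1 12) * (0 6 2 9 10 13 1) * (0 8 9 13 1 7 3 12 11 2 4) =[6, 11, 13, 12, 0, 5, 4, 3, 9, 10, 1, 2, 8, 7] =(0 6 4)(1 11 2 13 7 3 12 8 9 10)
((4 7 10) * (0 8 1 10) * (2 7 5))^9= (0 8 1 10 4 5 2 7)= [8, 10, 7, 3, 5, 2, 6, 0, 1, 9, 4]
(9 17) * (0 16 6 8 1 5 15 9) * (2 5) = (0 16 6 8 1 2 5 15 9 17) = [16, 2, 5, 3, 4, 15, 8, 7, 1, 17, 10, 11, 12, 13, 14, 9, 6, 0]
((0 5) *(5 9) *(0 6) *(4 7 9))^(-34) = (0 7 5)(4 9 6) = [7, 1, 2, 3, 9, 0, 4, 5, 8, 6]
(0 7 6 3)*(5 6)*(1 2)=(0 7 5 6 3)(1 2)=[7, 2, 1, 0, 4, 6, 3, 5]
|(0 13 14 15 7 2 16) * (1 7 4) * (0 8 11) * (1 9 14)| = 8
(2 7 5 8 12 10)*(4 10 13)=(2 7 5 8 12 13 4 10)=[0, 1, 7, 3, 10, 8, 6, 5, 12, 9, 2, 11, 13, 4]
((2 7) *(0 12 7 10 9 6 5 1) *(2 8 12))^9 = (12)(0 10 6 1 2 9 5) = [10, 2, 9, 3, 4, 0, 1, 7, 8, 5, 6, 11, 12]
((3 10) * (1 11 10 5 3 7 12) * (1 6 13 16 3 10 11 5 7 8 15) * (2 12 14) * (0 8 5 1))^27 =(2 13 7 12 16 14 6 3)(5 10) =[0, 1, 13, 2, 4, 10, 3, 12, 8, 9, 5, 11, 16, 7, 6, 15, 14]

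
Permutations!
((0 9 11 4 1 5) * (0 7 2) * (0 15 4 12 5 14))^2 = (0 11 5 2 4 14 9 12 7 15 1) = [11, 0, 4, 3, 14, 2, 6, 15, 8, 12, 10, 5, 7, 13, 9, 1]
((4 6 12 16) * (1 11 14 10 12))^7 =[0, 6, 2, 3, 16, 5, 4, 7, 8, 9, 14, 1, 10, 13, 11, 15, 12] =(1 6 4 16 12 10 14 11)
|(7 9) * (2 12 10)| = |(2 12 10)(7 9)| = 6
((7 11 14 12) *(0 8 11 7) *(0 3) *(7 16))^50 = (16)(0 11 12)(3 8 14) = [11, 1, 2, 8, 4, 5, 6, 7, 14, 9, 10, 12, 0, 13, 3, 15, 16]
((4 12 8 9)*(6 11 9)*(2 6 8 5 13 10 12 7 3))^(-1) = (2 3 7 4 9 11 6)(5 12 10 13) = [0, 1, 3, 7, 9, 12, 2, 4, 8, 11, 13, 6, 10, 5]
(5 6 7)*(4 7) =(4 7 5 6) =[0, 1, 2, 3, 7, 6, 4, 5]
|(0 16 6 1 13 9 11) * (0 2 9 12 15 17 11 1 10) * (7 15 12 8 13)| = |(0 16 6 10)(1 7 15 17 11 2 9)(8 13)| = 28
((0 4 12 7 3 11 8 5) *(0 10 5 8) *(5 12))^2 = (0 5 12 3)(4 10 7 11) = [5, 1, 2, 0, 10, 12, 6, 11, 8, 9, 7, 4, 3]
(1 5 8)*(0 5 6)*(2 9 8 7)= (0 5 7 2 9 8 1 6)= [5, 6, 9, 3, 4, 7, 0, 2, 1, 8]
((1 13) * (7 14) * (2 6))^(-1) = (1 13)(2 6)(7 14) = [0, 13, 6, 3, 4, 5, 2, 14, 8, 9, 10, 11, 12, 1, 7]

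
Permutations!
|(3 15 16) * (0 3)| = 4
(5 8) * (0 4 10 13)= [4, 1, 2, 3, 10, 8, 6, 7, 5, 9, 13, 11, 12, 0]= (0 4 10 13)(5 8)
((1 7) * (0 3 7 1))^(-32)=(0 3 7)=[3, 1, 2, 7, 4, 5, 6, 0]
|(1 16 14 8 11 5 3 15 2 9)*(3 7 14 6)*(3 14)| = |(1 16 6 14 8 11 5 7 3 15 2 9)| = 12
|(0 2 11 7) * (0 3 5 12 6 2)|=|(2 11 7 3 5 12 6)|=7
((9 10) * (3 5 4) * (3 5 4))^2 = (10)(3 5 4) = [0, 1, 2, 5, 3, 4, 6, 7, 8, 9, 10]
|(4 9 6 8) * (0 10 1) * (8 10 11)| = 8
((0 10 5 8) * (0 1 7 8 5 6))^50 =(0 6 10)(1 8 7) =[6, 8, 2, 3, 4, 5, 10, 1, 7, 9, 0]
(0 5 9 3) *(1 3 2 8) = [5, 3, 8, 0, 4, 9, 6, 7, 1, 2] = (0 5 9 2 8 1 3)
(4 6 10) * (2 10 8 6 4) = (2 10)(6 8) = [0, 1, 10, 3, 4, 5, 8, 7, 6, 9, 2]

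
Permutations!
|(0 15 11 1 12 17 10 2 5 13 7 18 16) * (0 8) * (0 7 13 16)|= 13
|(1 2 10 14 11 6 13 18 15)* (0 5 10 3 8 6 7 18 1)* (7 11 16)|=|(0 5 10 14 16 7 18 15)(1 2 3 8 6 13)|=24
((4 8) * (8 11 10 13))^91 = [0, 1, 2, 3, 11, 5, 6, 7, 4, 9, 13, 10, 12, 8] = (4 11 10 13 8)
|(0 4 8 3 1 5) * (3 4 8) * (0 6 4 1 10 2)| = |(0 8 1 5 6 4 3 10 2)| = 9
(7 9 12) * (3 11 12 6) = (3 11 12 7 9 6) = [0, 1, 2, 11, 4, 5, 3, 9, 8, 6, 10, 12, 7]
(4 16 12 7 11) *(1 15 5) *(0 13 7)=(0 13 7 11 4 16 12)(1 15 5)=[13, 15, 2, 3, 16, 1, 6, 11, 8, 9, 10, 4, 0, 7, 14, 5, 12]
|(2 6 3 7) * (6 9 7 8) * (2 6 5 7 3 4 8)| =|(2 9 3)(4 8 5 7 6)| =15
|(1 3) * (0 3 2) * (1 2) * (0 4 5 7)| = 6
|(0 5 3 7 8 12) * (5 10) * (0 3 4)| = 4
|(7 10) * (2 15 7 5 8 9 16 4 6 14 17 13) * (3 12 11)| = |(2 15 7 10 5 8 9 16 4 6 14 17 13)(3 12 11)| = 39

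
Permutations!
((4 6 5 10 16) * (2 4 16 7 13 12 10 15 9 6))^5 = (16)(2 4)(5 15 9 6)(7 13 12 10) = [0, 1, 4, 3, 2, 15, 5, 13, 8, 6, 7, 11, 10, 12, 14, 9, 16]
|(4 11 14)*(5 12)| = 6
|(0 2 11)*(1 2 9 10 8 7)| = 8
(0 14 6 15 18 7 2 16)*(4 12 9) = (0 14 6 15 18 7 2 16)(4 12 9) = [14, 1, 16, 3, 12, 5, 15, 2, 8, 4, 10, 11, 9, 13, 6, 18, 0, 17, 7]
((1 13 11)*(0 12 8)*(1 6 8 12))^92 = (0 13 6)(1 11 8) = [13, 11, 2, 3, 4, 5, 0, 7, 1, 9, 10, 8, 12, 6]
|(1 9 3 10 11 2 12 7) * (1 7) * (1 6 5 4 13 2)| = |(1 9 3 10 11)(2 12 6 5 4 13)| = 30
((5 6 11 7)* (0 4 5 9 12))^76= (0 11)(4 7)(5 9)(6 12)= [11, 1, 2, 3, 7, 9, 12, 4, 8, 5, 10, 0, 6]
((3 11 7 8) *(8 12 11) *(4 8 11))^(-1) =(3 8 4 12 7 11) =[0, 1, 2, 8, 12, 5, 6, 11, 4, 9, 10, 3, 7]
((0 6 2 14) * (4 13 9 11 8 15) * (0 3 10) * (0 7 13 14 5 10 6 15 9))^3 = [14, 1, 7, 5, 6, 13, 10, 15, 8, 9, 0, 11, 12, 4, 2, 3] = (0 14 2 7 15 3 5 13 4 6 10)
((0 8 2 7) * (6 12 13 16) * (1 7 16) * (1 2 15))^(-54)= (0 8 15 1 7)(2 16 6 12 13)= [8, 7, 16, 3, 4, 5, 12, 0, 15, 9, 10, 11, 13, 2, 14, 1, 6]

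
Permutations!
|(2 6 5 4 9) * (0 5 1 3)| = |(0 5 4 9 2 6 1 3)| = 8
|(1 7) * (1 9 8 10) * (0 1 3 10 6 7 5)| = 12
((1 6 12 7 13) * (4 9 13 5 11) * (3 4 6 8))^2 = [0, 3, 2, 9, 13, 6, 7, 11, 4, 1, 10, 12, 5, 8] = (1 3 9)(4 13 8)(5 6 7 11 12)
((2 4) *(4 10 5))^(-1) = (2 4 5 10) = [0, 1, 4, 3, 5, 10, 6, 7, 8, 9, 2]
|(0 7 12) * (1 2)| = |(0 7 12)(1 2)| = 6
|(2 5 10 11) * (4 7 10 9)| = 7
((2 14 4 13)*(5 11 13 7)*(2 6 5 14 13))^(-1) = (2 11 5 6 13)(4 14 7) = [0, 1, 11, 3, 14, 6, 13, 4, 8, 9, 10, 5, 12, 2, 7]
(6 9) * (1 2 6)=[0, 2, 6, 3, 4, 5, 9, 7, 8, 1]=(1 2 6 9)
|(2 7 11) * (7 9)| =|(2 9 7 11)| =4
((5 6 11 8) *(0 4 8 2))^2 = [8, 1, 4, 3, 5, 11, 2, 7, 6, 9, 10, 0] = (0 8 6 2 4 5 11)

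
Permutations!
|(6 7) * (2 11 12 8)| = |(2 11 12 8)(6 7)| = 4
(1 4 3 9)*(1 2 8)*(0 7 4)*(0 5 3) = [7, 5, 8, 9, 0, 3, 6, 4, 1, 2] = (0 7 4)(1 5 3 9 2 8)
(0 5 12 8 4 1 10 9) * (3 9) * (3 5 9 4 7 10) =(0 9)(1 3 4)(5 12 8 7 10) =[9, 3, 2, 4, 1, 12, 6, 10, 7, 0, 5, 11, 8]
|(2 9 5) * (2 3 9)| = 3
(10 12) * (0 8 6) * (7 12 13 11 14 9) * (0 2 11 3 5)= (0 8 6 2 11 14 9 7 12 10 13 3 5)= [8, 1, 11, 5, 4, 0, 2, 12, 6, 7, 13, 14, 10, 3, 9]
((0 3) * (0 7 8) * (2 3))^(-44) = (0 2 3 7 8) = [2, 1, 3, 7, 4, 5, 6, 8, 0]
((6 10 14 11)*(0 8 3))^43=(0 8 3)(6 11 14 10)=[8, 1, 2, 0, 4, 5, 11, 7, 3, 9, 6, 14, 12, 13, 10]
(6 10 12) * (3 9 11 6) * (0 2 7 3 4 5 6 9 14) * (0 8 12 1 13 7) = [2, 13, 0, 14, 5, 6, 10, 3, 12, 11, 1, 9, 4, 7, 8] = (0 2)(1 13 7 3 14 8 12 4 5 6 10)(9 11)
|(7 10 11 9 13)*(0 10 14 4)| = 8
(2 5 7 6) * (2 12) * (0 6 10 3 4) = [6, 1, 5, 4, 0, 7, 12, 10, 8, 9, 3, 11, 2] = (0 6 12 2 5 7 10 3 4)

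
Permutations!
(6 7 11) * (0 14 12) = (0 14 12)(6 7 11) = [14, 1, 2, 3, 4, 5, 7, 11, 8, 9, 10, 6, 0, 13, 12]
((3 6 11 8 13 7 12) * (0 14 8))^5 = [12, 1, 2, 8, 4, 5, 13, 0, 6, 9, 10, 7, 14, 11, 3] = (0 12 14 3 8 6 13 11 7)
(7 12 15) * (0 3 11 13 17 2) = (0 3 11 13 17 2)(7 12 15) = [3, 1, 0, 11, 4, 5, 6, 12, 8, 9, 10, 13, 15, 17, 14, 7, 16, 2]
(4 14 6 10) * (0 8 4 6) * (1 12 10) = [8, 12, 2, 3, 14, 5, 1, 7, 4, 9, 6, 11, 10, 13, 0] = (0 8 4 14)(1 12 10 6)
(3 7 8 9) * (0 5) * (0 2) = (0 5 2)(3 7 8 9) = [5, 1, 0, 7, 4, 2, 6, 8, 9, 3]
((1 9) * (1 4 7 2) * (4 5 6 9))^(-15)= (9)(1 4 7 2)= [0, 4, 1, 3, 7, 5, 6, 2, 8, 9]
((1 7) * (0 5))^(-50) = (7) = [0, 1, 2, 3, 4, 5, 6, 7]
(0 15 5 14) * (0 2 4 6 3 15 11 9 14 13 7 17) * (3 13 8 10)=(0 11 9 14 2 4 6 13 7 17)(3 15 5 8 10)=[11, 1, 4, 15, 6, 8, 13, 17, 10, 14, 3, 9, 12, 7, 2, 5, 16, 0]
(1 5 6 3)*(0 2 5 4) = (0 2 5 6 3 1 4) = [2, 4, 5, 1, 0, 6, 3]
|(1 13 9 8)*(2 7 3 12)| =4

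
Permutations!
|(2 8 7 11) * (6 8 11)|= 6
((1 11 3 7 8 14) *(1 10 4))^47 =(1 4 10 14 8 7 3 11) =[0, 4, 2, 11, 10, 5, 6, 3, 7, 9, 14, 1, 12, 13, 8]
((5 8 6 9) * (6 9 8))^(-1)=(5 9 8 6)=[0, 1, 2, 3, 4, 9, 5, 7, 6, 8]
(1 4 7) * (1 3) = (1 4 7 3) = [0, 4, 2, 1, 7, 5, 6, 3]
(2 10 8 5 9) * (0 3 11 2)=(0 3 11 2 10 8 5 9)=[3, 1, 10, 11, 4, 9, 6, 7, 5, 0, 8, 2]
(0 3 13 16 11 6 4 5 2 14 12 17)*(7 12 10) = [3, 1, 14, 13, 5, 2, 4, 12, 8, 9, 7, 6, 17, 16, 10, 15, 11, 0] = (0 3 13 16 11 6 4 5 2 14 10 7 12 17)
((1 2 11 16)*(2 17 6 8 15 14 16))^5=(1 14 8 17 16 15 6)(2 11)=[0, 14, 11, 3, 4, 5, 1, 7, 17, 9, 10, 2, 12, 13, 8, 6, 15, 16]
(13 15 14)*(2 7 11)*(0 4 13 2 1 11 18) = [4, 11, 7, 3, 13, 5, 6, 18, 8, 9, 10, 1, 12, 15, 2, 14, 16, 17, 0] = (0 4 13 15 14 2 7 18)(1 11)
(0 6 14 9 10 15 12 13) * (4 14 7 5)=(0 6 7 5 4 14 9 10 15 12 13)=[6, 1, 2, 3, 14, 4, 7, 5, 8, 10, 15, 11, 13, 0, 9, 12]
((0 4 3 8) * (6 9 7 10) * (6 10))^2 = (10)(0 3)(4 8)(6 7 9) = [3, 1, 2, 0, 8, 5, 7, 9, 4, 6, 10]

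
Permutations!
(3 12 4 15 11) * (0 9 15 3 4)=(0 9 15 11 4 3 12)=[9, 1, 2, 12, 3, 5, 6, 7, 8, 15, 10, 4, 0, 13, 14, 11]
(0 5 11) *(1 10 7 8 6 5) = [1, 10, 2, 3, 4, 11, 5, 8, 6, 9, 7, 0] = (0 1 10 7 8 6 5 11)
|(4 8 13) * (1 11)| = 6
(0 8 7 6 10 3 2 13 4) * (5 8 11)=(0 11 5 8 7 6 10 3 2 13 4)=[11, 1, 13, 2, 0, 8, 10, 6, 7, 9, 3, 5, 12, 4]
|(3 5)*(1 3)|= |(1 3 5)|= 3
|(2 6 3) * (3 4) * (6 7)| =5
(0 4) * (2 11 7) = (0 4)(2 11 7) = [4, 1, 11, 3, 0, 5, 6, 2, 8, 9, 10, 7]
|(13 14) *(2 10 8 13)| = |(2 10 8 13 14)| = 5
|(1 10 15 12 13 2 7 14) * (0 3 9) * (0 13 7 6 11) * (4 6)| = |(0 3 9 13 2 4 6 11)(1 10 15 12 7 14)| = 24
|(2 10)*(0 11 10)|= |(0 11 10 2)|= 4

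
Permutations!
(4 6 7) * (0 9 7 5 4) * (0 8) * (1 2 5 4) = [9, 2, 5, 3, 6, 1, 4, 8, 0, 7] = (0 9 7 8)(1 2 5)(4 6)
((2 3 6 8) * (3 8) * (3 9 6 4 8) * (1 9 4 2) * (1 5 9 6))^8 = (1 4 5)(6 8 9) = [0, 4, 2, 3, 5, 1, 8, 7, 9, 6]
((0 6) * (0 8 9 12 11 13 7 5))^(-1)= (0 5 7 13 11 12 9 8 6)= [5, 1, 2, 3, 4, 7, 0, 13, 6, 8, 10, 12, 9, 11]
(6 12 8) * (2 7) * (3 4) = [0, 1, 7, 4, 3, 5, 12, 2, 6, 9, 10, 11, 8] = (2 7)(3 4)(6 12 8)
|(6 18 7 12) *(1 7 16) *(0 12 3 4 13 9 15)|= |(0 12 6 18 16 1 7 3 4 13 9 15)|= 12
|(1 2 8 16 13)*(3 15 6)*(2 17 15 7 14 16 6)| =11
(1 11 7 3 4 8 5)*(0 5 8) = (0 5 1 11 7 3 4) = [5, 11, 2, 4, 0, 1, 6, 3, 8, 9, 10, 7]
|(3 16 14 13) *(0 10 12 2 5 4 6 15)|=|(0 10 12 2 5 4 6 15)(3 16 14 13)|=8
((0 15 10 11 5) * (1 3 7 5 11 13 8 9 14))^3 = (0 13 14 7 15 8 1 5 10 9 3) = [13, 5, 2, 0, 4, 10, 6, 15, 1, 3, 9, 11, 12, 14, 7, 8]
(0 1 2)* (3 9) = (0 1 2)(3 9) = [1, 2, 0, 9, 4, 5, 6, 7, 8, 3]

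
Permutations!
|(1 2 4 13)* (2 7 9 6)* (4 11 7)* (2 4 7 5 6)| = |(1 7 9 2 11 5 6 4 13)| = 9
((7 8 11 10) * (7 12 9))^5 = [0, 1, 2, 3, 4, 5, 6, 9, 7, 12, 11, 8, 10] = (7 9 12 10 11 8)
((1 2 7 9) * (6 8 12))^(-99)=(12)(1 2 7 9)=[0, 2, 7, 3, 4, 5, 6, 9, 8, 1, 10, 11, 12]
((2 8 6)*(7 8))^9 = (2 7 8 6) = [0, 1, 7, 3, 4, 5, 2, 8, 6]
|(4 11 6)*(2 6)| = 4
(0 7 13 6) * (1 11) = (0 7 13 6)(1 11) = [7, 11, 2, 3, 4, 5, 0, 13, 8, 9, 10, 1, 12, 6]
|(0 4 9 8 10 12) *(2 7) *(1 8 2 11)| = 10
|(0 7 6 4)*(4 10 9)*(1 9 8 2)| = |(0 7 6 10 8 2 1 9 4)| = 9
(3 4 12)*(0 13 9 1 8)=(0 13 9 1 8)(3 4 12)=[13, 8, 2, 4, 12, 5, 6, 7, 0, 1, 10, 11, 3, 9]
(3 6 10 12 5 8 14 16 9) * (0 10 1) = (0 10 12 5 8 14 16 9 3 6 1) = [10, 0, 2, 6, 4, 8, 1, 7, 14, 3, 12, 11, 5, 13, 16, 15, 9]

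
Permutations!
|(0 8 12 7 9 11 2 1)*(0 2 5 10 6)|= |(0 8 12 7 9 11 5 10 6)(1 2)|= 18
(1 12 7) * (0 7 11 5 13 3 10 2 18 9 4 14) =(0 7 1 12 11 5 13 3 10 2 18 9 4 14) =[7, 12, 18, 10, 14, 13, 6, 1, 8, 4, 2, 5, 11, 3, 0, 15, 16, 17, 9]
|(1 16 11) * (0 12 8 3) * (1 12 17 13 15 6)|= |(0 17 13 15 6 1 16 11 12 8 3)|= 11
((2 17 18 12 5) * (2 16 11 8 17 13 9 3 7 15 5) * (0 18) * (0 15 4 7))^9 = (0 12 13 3 18 2 9)(4 7)(5 8)(11 15)(16 17) = [12, 1, 9, 18, 7, 8, 6, 4, 5, 0, 10, 15, 13, 3, 14, 11, 17, 16, 2]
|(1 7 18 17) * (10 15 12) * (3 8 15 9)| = 12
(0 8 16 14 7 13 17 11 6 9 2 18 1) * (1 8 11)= [11, 0, 18, 3, 4, 5, 9, 13, 16, 2, 10, 6, 12, 17, 7, 15, 14, 1, 8]= (0 11 6 9 2 18 8 16 14 7 13 17 1)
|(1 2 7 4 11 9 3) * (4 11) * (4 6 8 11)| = 9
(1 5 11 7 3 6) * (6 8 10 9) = [0, 5, 2, 8, 4, 11, 1, 3, 10, 6, 9, 7] = (1 5 11 7 3 8 10 9 6)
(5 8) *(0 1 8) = (0 1 8 5) = [1, 8, 2, 3, 4, 0, 6, 7, 5]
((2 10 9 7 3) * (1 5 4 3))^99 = (1 3 9 5 2 7 4 10) = [0, 3, 7, 9, 10, 2, 6, 4, 8, 5, 1]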